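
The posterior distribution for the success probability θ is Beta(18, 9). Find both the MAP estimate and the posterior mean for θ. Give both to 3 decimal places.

MAP: 0.680. Posterior mean: 0.667.

Mode = (18−1)/(18+9−2) = 17/25 = 0.680.
Mean = 18/(18+9) = 18/27 = 0.667.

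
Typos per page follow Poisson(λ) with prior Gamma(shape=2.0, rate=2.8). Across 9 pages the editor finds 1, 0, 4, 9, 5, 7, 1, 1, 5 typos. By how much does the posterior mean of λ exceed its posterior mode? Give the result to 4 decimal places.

0.0847

Σ counts = 33. Posterior: Gamma(shape = 2.0+33 = 35.0, rate = 2.8+9 = 11.8).
Mode = (α−1)/β = 34.0/11.8 = 2.8814.
Mean = α/β = 35.0/11.8 = 2.9661.
Difference = 2.9661 − 2.8814 = 0.0847.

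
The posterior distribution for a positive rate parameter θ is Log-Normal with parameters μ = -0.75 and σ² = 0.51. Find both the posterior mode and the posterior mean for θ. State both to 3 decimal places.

Mode = exp(μ − σ²) = exp(-1.26) = 0.284.
Mean = exp(μ + σ²/2) = exp(-0.495) = 0.610.
The posterior is right-skewed, so the mean exceeds the mode.

MAP = 0.284; posterior mean = 0.610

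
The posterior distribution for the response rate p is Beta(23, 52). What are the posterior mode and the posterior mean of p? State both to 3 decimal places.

Mode = (23−1)/(23+52−2) = 22/73 = 0.301.
Mean = 23/(23+52) = 23/75 = 0.307.
Right-skewed posterior ⇒ mode < mean.

MAP = 0.301, posterior mean = 0.307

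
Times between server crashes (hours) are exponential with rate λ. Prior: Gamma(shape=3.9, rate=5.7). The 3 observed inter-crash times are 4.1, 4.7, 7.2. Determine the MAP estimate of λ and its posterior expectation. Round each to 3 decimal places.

MAP = 0.272; posterior mean = 0.318

Σ times = 16.0. Posterior: Gamma(shape = 3.9+3 = 6.9, rate = 5.7+16.0 = 21.7).
Mode = (α−1)/β = 5.9/21.7 = 0.272.
Mean = α/β = 6.9/21.7 = 0.318.
The posterior is right-skewed, so the mean exceeds the mode.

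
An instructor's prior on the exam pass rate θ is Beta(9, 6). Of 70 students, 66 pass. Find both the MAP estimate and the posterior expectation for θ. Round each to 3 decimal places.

Posterior: Beta(9+66, 6+4) = Beta(75, 10).
Mode = (75−1)/(75+10−2) = 74/83 = 0.892.
Mean = 75/(75+10) = 75/85 = 0.882.

MAP: 0.892. Posterior mean: 0.882.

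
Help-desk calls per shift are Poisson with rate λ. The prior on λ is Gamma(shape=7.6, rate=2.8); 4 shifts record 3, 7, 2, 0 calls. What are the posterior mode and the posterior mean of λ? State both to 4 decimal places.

Σ counts = 12. Posterior: Gamma(shape = 7.6+12 = 19.6, rate = 2.8+4 = 6.8).
Mode = (α−1)/β = 18.6/6.8 = 2.7353.
Mean = α/β = 19.6/6.8 = 2.8824.
The mean is pulled above the mode by the posterior's right skew.

MAP: 2.7353. Posterior mean: 2.8824.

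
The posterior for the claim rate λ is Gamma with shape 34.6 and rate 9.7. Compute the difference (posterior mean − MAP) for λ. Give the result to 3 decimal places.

0.103

Mode = (α−1)/β = 33.6/9.7 = 3.464.
Mean = α/β = 34.6/9.7 = 3.567.
Difference = 3.567 − 3.464 = 0.103.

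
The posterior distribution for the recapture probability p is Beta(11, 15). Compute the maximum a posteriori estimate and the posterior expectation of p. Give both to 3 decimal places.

Mode = (11−1)/(11+15−2) = 10/24 = 0.417.
Mean = 11/(11+15) = 11/26 = 0.423.

maximum a posteriori estimate = 0.417, posterior expectation = 0.423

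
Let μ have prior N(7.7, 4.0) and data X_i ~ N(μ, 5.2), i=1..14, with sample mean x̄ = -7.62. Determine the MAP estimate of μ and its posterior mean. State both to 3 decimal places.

MAP estimate = -6.318, posterior mean = -6.318

Posterior for μ is Normal. Precision-weighted mean: (1/4.0·7.7 + 14/5.2·-7.62) / (1/4.0 + 14/5.2) = -6.318.
A Normal posterior is symmetric, so mode = mean.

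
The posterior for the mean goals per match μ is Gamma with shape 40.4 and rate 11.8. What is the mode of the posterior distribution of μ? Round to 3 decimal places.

Mode = (α−1)/β = 39.4/11.8 = 3.339.
Mean = α/β = 40.4/11.8 = 3.424.
This is the posterior mode — the MAP estimate.

3.339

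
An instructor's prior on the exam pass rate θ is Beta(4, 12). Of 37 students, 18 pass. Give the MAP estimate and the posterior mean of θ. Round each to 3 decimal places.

Posterior: Beta(4+18, 12+19) = Beta(22, 31).
Mode = (22−1)/(22+31−2) = 21/51 = 0.412.
Mean = 22/(22+31) = 22/53 = 0.415.

MAP = 0.412, posterior mean = 0.415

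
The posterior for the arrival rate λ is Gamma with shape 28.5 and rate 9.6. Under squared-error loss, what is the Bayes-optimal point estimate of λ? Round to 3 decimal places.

2.969

Mode = (α−1)/β = 27.5/9.6 = 2.865.
Mean = α/β = 28.5/9.6 = 2.969.
Squared-error loss ⇒ the optimal estimator is the posterior mean.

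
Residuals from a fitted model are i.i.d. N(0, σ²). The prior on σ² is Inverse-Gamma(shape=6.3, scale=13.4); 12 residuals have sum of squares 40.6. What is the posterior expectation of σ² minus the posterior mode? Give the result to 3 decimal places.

Posterior: Inverse-Gamma(shape = 6.3+12/2 = 12.3, scale = 13.4+40.6/2 = 33.7).
Mode = β/(α+1) = 33.7/13.3 = 2.534.
Mean = β/(α−1) = 33.7/11.3 = 2.982.
Difference = 2.982 − 2.534 = 0.448.

0.448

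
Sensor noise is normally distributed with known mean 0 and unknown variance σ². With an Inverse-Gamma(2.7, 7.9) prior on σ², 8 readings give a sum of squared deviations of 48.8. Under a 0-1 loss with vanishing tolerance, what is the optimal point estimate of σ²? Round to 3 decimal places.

4.195

Posterior: Inverse-Gamma(shape = 2.7+8/2 = 6.7, scale = 7.9+48.8/2 = 32.3).
Mode = β/(α+1) = 32.3/7.7 = 4.195.
Mean = β/(α−1) = 32.3/5.7 = 5.667.
This is the posterior mode — the MAP estimate.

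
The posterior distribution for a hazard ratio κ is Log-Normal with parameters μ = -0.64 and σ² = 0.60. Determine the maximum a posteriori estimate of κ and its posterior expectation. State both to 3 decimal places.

Mode = exp(μ − σ²) = exp(-1.24) = 0.289.
Mean = exp(μ + σ²/2) = exp(-0.340) = 0.712.

MAP: 0.289. Posterior mean: 0.712.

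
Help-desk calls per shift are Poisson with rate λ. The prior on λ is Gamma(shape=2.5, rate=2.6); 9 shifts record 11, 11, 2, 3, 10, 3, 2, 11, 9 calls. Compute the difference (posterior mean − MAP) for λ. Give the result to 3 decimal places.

Σ counts = 62. Posterior: Gamma(shape = 2.5+62 = 64.5, rate = 2.6+9 = 11.6).
Mode = (α−1)/β = 63.5/11.6 = 5.474.
Mean = α/β = 64.5/11.6 = 5.560.
Difference = 5.560 − 5.474 = 0.086.
Right-skewed posterior ⇒ mode < mean.

0.086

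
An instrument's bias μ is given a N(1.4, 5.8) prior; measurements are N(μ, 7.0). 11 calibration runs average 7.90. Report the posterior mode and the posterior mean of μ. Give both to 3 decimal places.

Posterior for μ is Normal. Precision-weighted mean: (1/5.8·1.4 + 11/7.0·7.90) / (1/5.8 + 11/7.0) = 7.257.
A Normal posterior is symmetric, so mode = mean.

μ_MAP = 7.257, E[μ|data] = 7.257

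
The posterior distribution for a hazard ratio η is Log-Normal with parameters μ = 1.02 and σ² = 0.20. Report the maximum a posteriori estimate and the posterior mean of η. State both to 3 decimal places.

MAP: 2.270. Posterior mean: 3.065.

Mode = exp(μ − σ²) = exp(0.82) = 2.270.
Mean = exp(μ + σ²/2) = exp(1.120) = 3.065.
Right-skewed posterior ⇒ mode < mean.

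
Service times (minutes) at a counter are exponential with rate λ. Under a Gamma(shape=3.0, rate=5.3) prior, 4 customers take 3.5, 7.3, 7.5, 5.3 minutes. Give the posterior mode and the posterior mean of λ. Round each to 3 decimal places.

Σ times = 23.6. Posterior: Gamma(shape = 3.0+4 = 7.0, rate = 5.3+23.6 = 28.9).
Mode = (α−1)/β = 6.0/28.9 = 0.208.
Mean = α/β = 7.0/28.9 = 0.242.

MAP = 0.208, posterior mean = 0.242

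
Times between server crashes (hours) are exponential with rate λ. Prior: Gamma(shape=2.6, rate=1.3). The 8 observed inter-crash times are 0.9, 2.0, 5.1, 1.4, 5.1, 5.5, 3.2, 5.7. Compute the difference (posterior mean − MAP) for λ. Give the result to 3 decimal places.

0.033

Σ times = 28.9. Posterior: Gamma(shape = 2.6+8 = 10.6, rate = 1.3+28.9 = 30.2).
Mode = (α−1)/β = 9.6/30.2 = 0.318.
Mean = α/β = 10.6/30.2 = 0.351.
Difference = 0.351 − 0.318 = 0.033.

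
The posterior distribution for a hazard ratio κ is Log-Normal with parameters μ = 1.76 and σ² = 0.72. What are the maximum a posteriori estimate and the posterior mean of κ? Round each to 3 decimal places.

Mode = exp(μ − σ²) = exp(1.04) = 2.829.
Mean = exp(μ + σ²/2) = exp(2.120) = 8.331.
Mean > mode: the posterior has a right tail.

MAP = 2.829, posterior mean = 8.331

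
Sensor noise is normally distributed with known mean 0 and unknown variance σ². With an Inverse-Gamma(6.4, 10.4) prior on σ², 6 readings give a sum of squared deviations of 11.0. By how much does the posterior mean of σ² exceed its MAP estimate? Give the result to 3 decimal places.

Posterior: Inverse-Gamma(shape = 6.4+6/2 = 9.4, scale = 10.4+11.0/2 = 15.9).
Mode = β/(α+1) = 15.9/10.4 = 1.529.
Mean = β/(α−1) = 15.9/8.4 = 1.893.
Difference = 1.893 − 1.529 = 0.364.
Mean > mode: the posterior has a right tail.

0.364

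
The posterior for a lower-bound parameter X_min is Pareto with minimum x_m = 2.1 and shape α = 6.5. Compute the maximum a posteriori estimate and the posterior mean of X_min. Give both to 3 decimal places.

The Pareto density is strictly decreasing on [x_m, ∞), so the mode is x_m = 2.100.
Mean = α·x_m/(α−1) = 6.5·2.1/5.5 = 2.482.
Right-skewed posterior ⇒ mode < mean.

X_min_MAP = 2.100, E[X_min|data] = 2.482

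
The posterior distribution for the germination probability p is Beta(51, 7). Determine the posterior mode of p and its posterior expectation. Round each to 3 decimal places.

posterior mode = 0.893, posterior expectation = 0.879

Mode = (51−1)/(51+7−2) = 50/56 = 0.893.
Mean = 51/(51+7) = 51/58 = 0.879.
Left-skewed posterior ⇒ mean < mode.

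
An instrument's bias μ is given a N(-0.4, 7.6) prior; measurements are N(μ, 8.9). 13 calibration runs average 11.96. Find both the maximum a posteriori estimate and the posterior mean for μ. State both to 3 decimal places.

Posterior for μ is Normal. Precision-weighted mean: (1/7.6·-0.4 + 13/8.9·11.96) / (1/7.6 + 13/8.9) = 10.939.
A Normal posterior is symmetric, so mode = mean.

μ_MAP = 10.939, E[μ|data] = 10.939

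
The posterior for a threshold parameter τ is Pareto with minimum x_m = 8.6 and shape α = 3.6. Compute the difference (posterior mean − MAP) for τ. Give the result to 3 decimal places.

The Pareto density is strictly decreasing on [x_m, ∞), so the mode is x_m = 8.600.
Mean = α·x_m/(α−1) = 3.6·8.6/2.6 = 11.908.
Difference = 11.908 − 8.600 = 3.308.
Right-skewed posterior ⇒ mode < mean.

3.308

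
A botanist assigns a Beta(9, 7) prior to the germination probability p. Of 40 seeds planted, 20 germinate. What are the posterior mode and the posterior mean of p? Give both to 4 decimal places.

posterior mode = 0.5185, posterior mean = 0.5179

Posterior: Beta(9+20, 7+20) = Beta(29, 27).
Mode = (29−1)/(29+27−2) = 28/54 = 0.5185.
Mean = 29/(29+27) = 29/56 = 0.5179.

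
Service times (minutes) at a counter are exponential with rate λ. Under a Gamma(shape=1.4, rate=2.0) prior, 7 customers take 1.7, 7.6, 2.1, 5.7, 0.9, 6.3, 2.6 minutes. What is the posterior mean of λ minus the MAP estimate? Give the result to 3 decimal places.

Σ times = 26.9. Posterior: Gamma(shape = 1.4+7 = 8.4, rate = 2.0+26.9 = 28.9).
Mode = (α−1)/β = 7.4/28.9 = 0.256.
Mean = α/β = 8.4/28.9 = 0.291.
Difference = 0.291 − 0.256 = 0.035.
The mean is pulled above the mode by the posterior's right skew.

0.035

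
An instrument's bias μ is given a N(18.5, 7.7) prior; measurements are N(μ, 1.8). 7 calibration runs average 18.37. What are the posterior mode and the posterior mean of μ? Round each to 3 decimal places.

Posterior for μ is Normal. Precision-weighted mean: (1/7.7·18.5 + 7/1.8·18.37) / (1/7.7 + 7/1.8) = 18.374.
A Normal posterior is symmetric, so mode = mean.

μ_MAP = 18.374, E[μ|data] = 18.374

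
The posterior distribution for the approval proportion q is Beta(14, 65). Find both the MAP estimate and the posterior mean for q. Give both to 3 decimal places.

MAP estimate = 0.169, posterior mean = 0.177

Mode = (14−1)/(14+65−2) = 13/77 = 0.169.
Mean = 14/(14+65) = 14/79 = 0.177.
Right-skewed posterior ⇒ mode < mean.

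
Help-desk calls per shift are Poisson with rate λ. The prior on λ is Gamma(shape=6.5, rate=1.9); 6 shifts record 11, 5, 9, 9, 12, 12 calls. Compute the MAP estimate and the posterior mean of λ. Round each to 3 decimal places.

Σ counts = 58. Posterior: Gamma(shape = 6.5+58 = 64.5, rate = 1.9+6 = 7.9).
Mode = (α−1)/β = 63.5/7.9 = 8.038.
Mean = α/β = 64.5/7.9 = 8.165.

MAP: 8.038. Posterior mean: 8.165.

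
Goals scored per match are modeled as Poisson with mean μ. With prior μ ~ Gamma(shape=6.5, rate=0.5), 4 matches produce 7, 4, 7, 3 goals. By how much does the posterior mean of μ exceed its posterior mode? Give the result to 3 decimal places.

0.222

Σ counts = 21. Posterior: Gamma(shape = 6.5+21 = 27.5, rate = 0.5+4 = 4.5).
Mode = (α−1)/β = 26.5/4.5 = 5.889.
Mean = α/β = 27.5/4.5 = 6.111.
Difference = 6.111 − 5.889 = 0.222.
The mean is pulled above the mode by the posterior's right skew.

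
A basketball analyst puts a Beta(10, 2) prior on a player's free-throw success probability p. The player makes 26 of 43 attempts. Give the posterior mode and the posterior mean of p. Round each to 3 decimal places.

MAP: 0.660. Posterior mean: 0.655.

Posterior: Beta(10+26, 2+17) = Beta(36, 19).
Mode = (36−1)/(36+19−2) = 35/53 = 0.660.
Mean = 36/(36+19) = 36/55 = 0.655.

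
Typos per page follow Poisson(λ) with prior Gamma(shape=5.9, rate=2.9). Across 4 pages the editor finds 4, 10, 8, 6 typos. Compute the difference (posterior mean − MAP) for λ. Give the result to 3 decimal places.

Σ counts = 28. Posterior: Gamma(shape = 5.9+28 = 33.9, rate = 2.9+4 = 6.9).
Mode = (α−1)/β = 32.9/6.9 = 4.768.
Mean = α/β = 33.9/6.9 = 4.913.
Difference = 4.913 − 4.768 = 0.145.

0.145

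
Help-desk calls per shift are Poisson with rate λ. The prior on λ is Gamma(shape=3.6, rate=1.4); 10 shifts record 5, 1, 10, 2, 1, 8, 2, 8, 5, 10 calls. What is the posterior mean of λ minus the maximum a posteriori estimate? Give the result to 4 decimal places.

Σ counts = 52. Posterior: Gamma(shape = 3.6+52 = 55.6, rate = 1.4+10 = 11.4).
Mode = (α−1)/β = 54.6/11.4 = 4.7895.
Mean = α/β = 55.6/11.4 = 4.8772.
Difference = 4.8772 − 4.7895 = 0.0877.

0.0877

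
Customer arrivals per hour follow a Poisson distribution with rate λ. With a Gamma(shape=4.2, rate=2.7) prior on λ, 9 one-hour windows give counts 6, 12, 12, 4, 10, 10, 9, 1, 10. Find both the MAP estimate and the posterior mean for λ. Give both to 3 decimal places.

λ_MAP = 6.598, E[λ|data] = 6.684

Σ counts = 74. Posterior: Gamma(shape = 4.2+74 = 78.2, rate = 2.7+9 = 11.7).
Mode = (α−1)/β = 77.2/11.7 = 6.598.
Mean = α/β = 78.2/11.7 = 6.684.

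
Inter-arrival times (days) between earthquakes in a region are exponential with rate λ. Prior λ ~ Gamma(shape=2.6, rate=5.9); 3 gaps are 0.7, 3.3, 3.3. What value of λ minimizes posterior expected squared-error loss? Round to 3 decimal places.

0.424

Σ times = 7.3. Posterior: Gamma(shape = 2.6+3 = 5.6, rate = 5.9+7.3 = 13.2).
Mode = (α−1)/β = 4.6/13.2 = 0.348.
Mean = α/β = 5.6/13.2 = 0.424.
Squared-error loss ⇒ the optimal estimator is the posterior mean.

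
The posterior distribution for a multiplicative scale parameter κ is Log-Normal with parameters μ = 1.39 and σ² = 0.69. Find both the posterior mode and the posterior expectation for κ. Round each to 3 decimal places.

Mode = exp(μ − σ²) = exp(0.70) = 2.014.
Mean = exp(μ + σ²/2) = exp(1.735) = 5.669.
Mean > mode: the posterior has a right tail.

MAP = 2.014; posterior mean = 5.669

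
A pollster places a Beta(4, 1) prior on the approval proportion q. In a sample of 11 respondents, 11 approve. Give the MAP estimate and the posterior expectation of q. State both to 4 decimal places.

MAP estimate = 1.0000, posterior expectation = 0.9375

Posterior: Beta(4+11, 1+0) = Beta(15, 1).
Since β = 1 ≤ 1 and α > 1, the Beta density is monotone increasing on [0,1]; the mode is at 1.
Mean = 15/(15+1) = 0.9375.
The posterior is left-skewed, so the mode exceeds the mean.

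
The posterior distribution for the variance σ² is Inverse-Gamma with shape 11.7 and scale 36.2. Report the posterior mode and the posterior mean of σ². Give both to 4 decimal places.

MAP = 2.8504; posterior mean = 3.3832

Mode = β/(α+1) = 36.2/12.7 = 2.8504.
Mean = β/(α−1) = 36.2/10.7 = 3.3832.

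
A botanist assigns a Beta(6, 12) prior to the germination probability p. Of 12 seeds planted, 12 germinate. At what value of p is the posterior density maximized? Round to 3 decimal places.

0.607

Posterior: Beta(6+12, 12+0) = Beta(18, 12).
Mode = (18−1)/(18+12−2) = 17/28 = 0.607.
Mean = 18/(18+12) = 18/30 = 0.600.
This is the posterior mode — the MAP estimate.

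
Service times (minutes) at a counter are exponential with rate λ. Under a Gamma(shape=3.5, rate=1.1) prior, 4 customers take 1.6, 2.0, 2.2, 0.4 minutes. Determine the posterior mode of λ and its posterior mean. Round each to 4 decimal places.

Σ times = 6.2. Posterior: Gamma(shape = 3.5+4 = 7.5, rate = 1.1+6.2 = 7.3).
Mode = (α−1)/β = 6.5/7.3 = 0.8904.
Mean = α/β = 7.5/7.3 = 1.0274.

MAP = 0.8904; posterior mean = 1.0274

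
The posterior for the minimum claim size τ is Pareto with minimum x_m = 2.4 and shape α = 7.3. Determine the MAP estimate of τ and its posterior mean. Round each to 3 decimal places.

The Pareto density is strictly decreasing on [x_m, ∞), so the mode is x_m = 2.400.
Mean = α·x_m/(α−1) = 7.3·2.4/6.3 = 2.781.

τ_MAP = 2.400, E[τ|data] = 2.781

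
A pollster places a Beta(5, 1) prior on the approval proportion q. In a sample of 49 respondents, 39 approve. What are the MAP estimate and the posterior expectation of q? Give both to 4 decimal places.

Posterior: Beta(5+39, 1+10) = Beta(44, 11).
Mode = (44−1)/(44+11−2) = 43/53 = 0.8113.
Mean = 44/(44+11) = 44/55 = 0.8000.
The mean is pulled below the mode by the posterior's left skew.

MAP estimate = 0.8113, posterior expectation = 0.8000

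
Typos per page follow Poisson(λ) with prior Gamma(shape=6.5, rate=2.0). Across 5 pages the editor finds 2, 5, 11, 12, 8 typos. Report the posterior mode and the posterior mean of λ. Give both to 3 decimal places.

posterior mode = 6.214, posterior mean = 6.357

Σ counts = 38. Posterior: Gamma(shape = 6.5+38 = 44.5, rate = 2.0+5 = 7.0).
Mode = (α−1)/β = 43.5/7.0 = 6.214.
Mean = α/β = 44.5/7.0 = 6.357.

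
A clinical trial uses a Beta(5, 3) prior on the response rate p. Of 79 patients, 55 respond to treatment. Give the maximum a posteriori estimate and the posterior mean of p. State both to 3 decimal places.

Posterior: Beta(5+55, 3+24) = Beta(60, 27).
Mode = (60−1)/(60+27−2) = 59/85 = 0.694.
Mean = 60/(60+27) = 60/87 = 0.690.
The posterior is left-skewed, so the mode exceeds the mean.

maximum a posteriori estimate = 0.694, posterior mean = 0.690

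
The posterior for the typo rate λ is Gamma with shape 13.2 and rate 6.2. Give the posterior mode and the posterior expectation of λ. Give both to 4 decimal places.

posterior mode = 1.9677, posterior expectation = 2.1290

Mode = (α−1)/β = 12.2/6.2 = 1.9677.
Mean = α/β = 13.2/6.2 = 2.1290.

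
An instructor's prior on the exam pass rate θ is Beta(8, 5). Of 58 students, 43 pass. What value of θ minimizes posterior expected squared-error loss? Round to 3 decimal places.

0.718

Posterior: Beta(8+43, 5+15) = Beta(51, 20).
Mode = (51−1)/(51+20−2) = 50/69 = 0.725.
Mean = 51/(51+20) = 51/71 = 0.718.
Squared-error loss ⇒ the optimal estimator is the posterior mean.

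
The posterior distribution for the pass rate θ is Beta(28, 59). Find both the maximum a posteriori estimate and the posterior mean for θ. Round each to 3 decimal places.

MAP: 0.318. Posterior mean: 0.322.

Mode = (28−1)/(28+59−2) = 27/85 = 0.318.
Mean = 28/(28+59) = 28/87 = 0.322.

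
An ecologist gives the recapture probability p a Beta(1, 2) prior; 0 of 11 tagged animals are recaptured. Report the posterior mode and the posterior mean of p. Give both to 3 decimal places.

Posterior: Beta(1+0, 2+11) = Beta(1, 13).
Since α = 1 ≤ 1 and β > 1, the Beta density is monotone decreasing on [0,1]; the mode is at 0.
Mean = 1/(1+13) = 0.071.
Right-skewed posterior ⇒ mode < mean.

posterior mode = 0.000, posterior mean = 0.071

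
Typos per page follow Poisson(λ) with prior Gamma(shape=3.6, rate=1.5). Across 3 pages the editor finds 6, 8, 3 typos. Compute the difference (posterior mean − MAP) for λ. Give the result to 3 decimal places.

Σ counts = 17. Posterior: Gamma(shape = 3.6+17 = 20.6, rate = 1.5+3 = 4.5).
Mode = (α−1)/β = 19.6/4.5 = 4.356.
Mean = α/β = 20.6/4.5 = 4.578.
Difference = 4.578 − 4.356 = 0.222.
Mean > mode: the posterior has a right tail.

0.222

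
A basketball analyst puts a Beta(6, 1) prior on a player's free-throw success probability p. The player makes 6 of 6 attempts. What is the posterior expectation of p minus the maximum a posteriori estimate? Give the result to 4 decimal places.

-0.0769

Posterior: Beta(6+6, 1+0) = Beta(12, 1).
Since β = 1 ≤ 1 and α > 1, the Beta density is monotone increasing on [0,1]; the mode is at 1.
Mean = 12/(12+1) = 0.9231.
Difference = 0.9231 − 1.0000 = -0.0769.
Left-skewed posterior ⇒ mean < mode.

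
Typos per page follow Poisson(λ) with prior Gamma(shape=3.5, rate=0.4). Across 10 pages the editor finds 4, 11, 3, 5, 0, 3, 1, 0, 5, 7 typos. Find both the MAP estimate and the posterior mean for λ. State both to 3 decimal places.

λ_MAP = 3.990, E[λ|data] = 4.087

Σ counts = 39. Posterior: Gamma(shape = 3.5+39 = 42.5, rate = 0.4+10 = 10.4).
Mode = (α−1)/β = 41.5/10.4 = 3.990.
Mean = α/β = 42.5/10.4 = 4.087.
The posterior is right-skewed, so the mean exceeds the mode.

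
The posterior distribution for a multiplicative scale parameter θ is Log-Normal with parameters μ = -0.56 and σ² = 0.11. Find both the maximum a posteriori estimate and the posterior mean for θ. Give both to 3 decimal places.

MAP = 0.512, posterior mean = 0.604

Mode = exp(μ − σ²) = exp(-0.67) = 0.512.
Mean = exp(μ + σ²/2) = exp(-0.505) = 0.604.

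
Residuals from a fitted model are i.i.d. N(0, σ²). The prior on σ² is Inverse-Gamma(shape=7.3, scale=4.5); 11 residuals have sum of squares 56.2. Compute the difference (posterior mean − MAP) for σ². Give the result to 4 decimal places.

Posterior: Inverse-Gamma(shape = 7.3+11/2 = 12.8, scale = 4.5+56.2/2 = 32.6).
Mode = β/(α+1) = 32.6/13.8 = 2.3623.
Mean = β/(α−1) = 32.6/11.8 = 2.7627.
Difference = 2.7627 − 2.3623 = 0.4004.

0.4004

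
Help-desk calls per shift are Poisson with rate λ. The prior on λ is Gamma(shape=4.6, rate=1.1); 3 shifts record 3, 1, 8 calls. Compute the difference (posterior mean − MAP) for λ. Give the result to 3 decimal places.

0.244

Σ counts = 12. Posterior: Gamma(shape = 4.6+12 = 16.6, rate = 1.1+3 = 4.1).
Mode = (α−1)/β = 15.6/4.1 = 3.805.
Mean = α/β = 16.6/4.1 = 4.049.
Difference = 4.049 − 3.805 = 0.244.
Right-skewed posterior ⇒ mode < mean.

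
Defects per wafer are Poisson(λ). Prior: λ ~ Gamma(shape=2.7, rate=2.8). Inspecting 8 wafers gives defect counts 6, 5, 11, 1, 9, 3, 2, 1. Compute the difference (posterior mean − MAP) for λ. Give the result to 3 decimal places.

Σ counts = 38. Posterior: Gamma(shape = 2.7+38 = 40.7, rate = 2.8+8 = 10.8).
Mode = (α−1)/β = 39.7/10.8 = 3.676.
Mean = α/β = 40.7/10.8 = 3.769.
Difference = 3.769 − 3.676 = 0.093.

0.093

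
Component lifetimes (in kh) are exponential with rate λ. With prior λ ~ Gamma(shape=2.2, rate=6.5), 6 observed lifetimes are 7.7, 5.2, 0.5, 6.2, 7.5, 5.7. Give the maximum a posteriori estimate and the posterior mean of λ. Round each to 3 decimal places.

Σ times = 32.8. Posterior: Gamma(shape = 2.2+6 = 8.2, rate = 6.5+32.8 = 39.3).
Mode = (α−1)/β = 7.2/39.3 = 0.183.
Mean = α/β = 8.2/39.3 = 0.209.

MAP = 0.183, posterior mean = 0.209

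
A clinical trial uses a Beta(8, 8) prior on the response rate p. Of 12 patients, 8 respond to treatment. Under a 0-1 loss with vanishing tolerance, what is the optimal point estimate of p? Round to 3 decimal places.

Posterior: Beta(8+8, 8+4) = Beta(16, 12).
Mode = (16−1)/(16+12−2) = 15/26 = 0.577.
Mean = 16/(16+12) = 16/28 = 0.571.
This is the posterior mode — the MAP estimate.

0.577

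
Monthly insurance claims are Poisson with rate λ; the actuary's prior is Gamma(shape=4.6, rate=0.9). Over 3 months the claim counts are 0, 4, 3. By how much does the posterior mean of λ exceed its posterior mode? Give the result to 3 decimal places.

0.256

Σ counts = 7. Posterior: Gamma(shape = 4.6+7 = 11.6, rate = 0.9+3 = 3.9).
Mode = (α−1)/β = 10.6/3.9 = 2.718.
Mean = α/β = 11.6/3.9 = 2.974.
Difference = 2.974 − 2.718 = 0.256.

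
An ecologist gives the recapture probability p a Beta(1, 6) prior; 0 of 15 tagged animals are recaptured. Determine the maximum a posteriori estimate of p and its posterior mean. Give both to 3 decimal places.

MAP = 0.000; posterior mean = 0.045

Posterior: Beta(1+0, 6+15) = Beta(1, 21).
Since α = 1 ≤ 1 and β > 1, the Beta density is monotone decreasing on [0,1]; the mode is at 0.
Mean = 1/(1+21) = 0.045.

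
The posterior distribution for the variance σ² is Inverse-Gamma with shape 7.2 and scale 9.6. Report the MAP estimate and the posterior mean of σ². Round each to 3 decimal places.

MAP: 1.171. Posterior mean: 1.548.

Mode = β/(α+1) = 9.6/8.2 = 1.171.
Mean = β/(α−1) = 9.6/6.2 = 1.548.
Right-skewed posterior ⇒ mode < mean.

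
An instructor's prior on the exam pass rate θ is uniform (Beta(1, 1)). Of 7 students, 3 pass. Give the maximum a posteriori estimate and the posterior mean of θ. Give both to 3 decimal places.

Posterior: Beta(1+3, 1+4) = Beta(4, 5).
Mode = (4−1)/(4+5−2) = 3/7 = 0.429.
With a flat prior the MAP equals the MLE, 3/7.
Mean = 4/(4+5) = 4/9 = 0.444.
The posterior is right-skewed, so the mean exceeds the mode.

maximum a posteriori estimate = 0.429, posterior mean = 0.444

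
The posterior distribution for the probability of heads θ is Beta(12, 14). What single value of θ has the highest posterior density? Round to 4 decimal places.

Mode = (12−1)/(12+14−2) = 11/24 = 0.4583.
Mean = 12/(12+14) = 12/26 = 0.4615.
This is the posterior mode — the MAP estimate.

0.4583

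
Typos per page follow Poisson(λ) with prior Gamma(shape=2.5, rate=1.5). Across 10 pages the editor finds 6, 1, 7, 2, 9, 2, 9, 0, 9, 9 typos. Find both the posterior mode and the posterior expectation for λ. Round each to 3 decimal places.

posterior mode = 4.826, posterior expectation = 4.913

Σ counts = 54. Posterior: Gamma(shape = 2.5+54 = 56.5, rate = 1.5+10 = 11.5).
Mode = (α−1)/β = 55.5/11.5 = 4.826.
Mean = α/β = 56.5/11.5 = 4.913.
The posterior is right-skewed, so the mean exceeds the mode.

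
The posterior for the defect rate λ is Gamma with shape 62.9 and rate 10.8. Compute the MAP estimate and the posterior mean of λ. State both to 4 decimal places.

MAP estimate = 5.7315, posterior mean = 5.8241

Mode = (α−1)/β = 61.9/10.8 = 5.7315.
Mean = α/β = 62.9/10.8 = 5.8241.
The posterior is right-skewed, so the mean exceeds the mode.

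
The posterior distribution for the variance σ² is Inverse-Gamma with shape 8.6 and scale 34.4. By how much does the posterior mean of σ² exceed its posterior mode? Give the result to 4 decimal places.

Mode = β/(α+1) = 34.4/9.6 = 3.5833.
Mean = β/(α−1) = 34.4/7.6 = 4.5263.
Difference = 4.5263 − 3.5833 = 0.9430.
Mean > mode: the posterior has a right tail.

0.9430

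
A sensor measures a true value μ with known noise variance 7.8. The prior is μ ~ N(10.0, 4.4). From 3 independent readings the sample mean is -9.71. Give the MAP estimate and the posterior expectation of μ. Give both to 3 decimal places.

Posterior for μ is Normal. Precision-weighted mean: (1/4.4·10.0 + 3/7.8·-9.71) / (1/4.4 + 3/7.8) = -2.389.
A Normal posterior is symmetric, so mode = mean.

MAP = -2.389; posterior mean = -2.389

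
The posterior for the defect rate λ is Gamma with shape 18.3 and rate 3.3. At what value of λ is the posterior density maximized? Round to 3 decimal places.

5.242

Mode = (α−1)/β = 17.3/3.3 = 5.242.
Mean = α/β = 18.3/3.3 = 5.545.
This is the posterior mode — the MAP estimate.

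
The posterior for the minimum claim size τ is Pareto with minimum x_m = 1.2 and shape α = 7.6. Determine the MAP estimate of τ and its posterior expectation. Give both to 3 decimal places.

MAP estimate = 1.200, posterior expectation = 1.382

The Pareto density is strictly decreasing on [x_m, ∞), so the mode is x_m = 1.200.
Mean = α·x_m/(α−1) = 7.6·1.2/6.6 = 1.382.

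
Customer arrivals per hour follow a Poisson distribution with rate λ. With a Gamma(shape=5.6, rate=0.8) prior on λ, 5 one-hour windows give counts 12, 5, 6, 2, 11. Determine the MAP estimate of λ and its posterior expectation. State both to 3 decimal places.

Σ counts = 36. Posterior: Gamma(shape = 5.6+36 = 41.6, rate = 0.8+5 = 5.8).
Mode = (α−1)/β = 40.6/5.8 = 7.000.
Mean = α/β = 41.6/5.8 = 7.172.

MAP = 7.000, posterior mean = 7.172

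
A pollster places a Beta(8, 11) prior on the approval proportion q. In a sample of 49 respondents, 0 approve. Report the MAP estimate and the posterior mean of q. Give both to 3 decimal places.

Posterior: Beta(8+0, 11+49) = Beta(8, 60).
Mode = (8−1)/(8+60−2) = 7/66 = 0.106.
Mean = 8/(8+60) = 8/68 = 0.118.
The posterior is right-skewed, so the mean exceeds the mode.

MAP: 0.106. Posterior mean: 0.118.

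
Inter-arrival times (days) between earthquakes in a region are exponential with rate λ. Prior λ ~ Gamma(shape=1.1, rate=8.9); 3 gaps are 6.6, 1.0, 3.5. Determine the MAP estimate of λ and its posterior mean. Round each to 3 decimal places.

Σ times = 11.1. Posterior: Gamma(shape = 1.1+3 = 4.1, rate = 8.9+11.1 = 20.0).
Mode = (α−1)/β = 3.1/20.0 = 0.155.
Mean = α/β = 4.1/20.0 = 0.205.
The mean is pulled above the mode by the posterior's right skew.

MAP = 0.155; posterior mean = 0.205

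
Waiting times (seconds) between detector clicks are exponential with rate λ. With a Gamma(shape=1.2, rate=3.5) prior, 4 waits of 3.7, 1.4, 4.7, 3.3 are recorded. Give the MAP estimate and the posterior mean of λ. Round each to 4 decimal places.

MAP estimate = 0.2530, posterior mean = 0.3133

Σ times = 13.1. Posterior: Gamma(shape = 1.2+4 = 5.2, rate = 3.5+13.1 = 16.6).
Mode = (α−1)/β = 4.2/16.6 = 0.2530.
Mean = α/β = 5.2/16.6 = 0.3133.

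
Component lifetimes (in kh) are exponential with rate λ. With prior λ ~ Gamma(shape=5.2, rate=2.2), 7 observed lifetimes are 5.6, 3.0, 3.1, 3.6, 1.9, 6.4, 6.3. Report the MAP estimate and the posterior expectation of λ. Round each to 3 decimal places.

MAP: 0.349. Posterior mean: 0.380.

Σ times = 29.9. Posterior: Gamma(shape = 5.2+7 = 12.2, rate = 2.2+29.9 = 32.1).
Mode = (α−1)/β = 11.2/32.1 = 0.349.
Mean = α/β = 12.2/32.1 = 0.380.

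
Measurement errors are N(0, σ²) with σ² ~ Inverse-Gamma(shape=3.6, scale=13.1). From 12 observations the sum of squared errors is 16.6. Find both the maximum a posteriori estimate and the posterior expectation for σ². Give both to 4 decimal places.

MAP = 2.0189, posterior mean = 2.4884

Posterior: Inverse-Gamma(shape = 3.6+12/2 = 9.6, scale = 13.1+16.6/2 = 21.4).
Mode = β/(α+1) = 21.4/10.6 = 2.0189.
Mean = β/(α−1) = 21.4/8.6 = 2.4884.
Mean > mode: the posterior has a right tail.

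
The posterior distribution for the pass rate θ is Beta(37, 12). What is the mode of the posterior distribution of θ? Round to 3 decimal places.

0.766

Mode = (37−1)/(37+12−2) = 36/47 = 0.766.
Mean = 37/(37+12) = 37/49 = 0.755.
This is the posterior mode — the MAP estimate.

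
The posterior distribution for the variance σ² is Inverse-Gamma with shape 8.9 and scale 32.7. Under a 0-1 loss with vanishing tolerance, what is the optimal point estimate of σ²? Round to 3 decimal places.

Mode = β/(α+1) = 32.7/9.9 = 3.303.
Mean = β/(α−1) = 32.7/7.9 = 4.139.
This is the posterior mode — the MAP estimate.

3.303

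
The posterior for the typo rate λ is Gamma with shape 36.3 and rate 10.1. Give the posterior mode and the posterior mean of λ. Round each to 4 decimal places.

Mode = (α−1)/β = 35.3/10.1 = 3.4950.
Mean = α/β = 36.3/10.1 = 3.5941.
Right-skewed posterior ⇒ mode < mean.

MAP = 3.4950, posterior mean = 3.5941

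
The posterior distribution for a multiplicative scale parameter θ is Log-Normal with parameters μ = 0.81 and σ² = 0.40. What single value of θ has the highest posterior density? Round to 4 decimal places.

Mode = exp(μ − σ²) = exp(0.41) = 1.5068.
Mean = exp(μ + σ²/2) = exp(1.010) = 2.7456.
This is the posterior mode — the MAP estimate.

1.5068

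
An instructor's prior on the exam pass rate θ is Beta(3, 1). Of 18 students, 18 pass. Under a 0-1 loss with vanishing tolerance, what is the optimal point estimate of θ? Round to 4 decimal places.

1.0000

Posterior: Beta(3+18, 1+0) = Beta(21, 1).
Since β = 1 ≤ 1 and α > 1, the Beta density is monotone increasing on [0,1]; the mode is at 1.
Mean = 21/(21+1) = 0.9545.
This is the posterior mode — the MAP estimate.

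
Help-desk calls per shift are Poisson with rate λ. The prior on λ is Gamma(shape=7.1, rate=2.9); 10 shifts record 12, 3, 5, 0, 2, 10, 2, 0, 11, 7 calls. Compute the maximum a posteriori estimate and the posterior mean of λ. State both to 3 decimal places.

Σ counts = 52. Posterior: Gamma(shape = 7.1+52 = 59.1, rate = 2.9+10 = 12.9).
Mode = (α−1)/β = 58.1/12.9 = 4.504.
Mean = α/β = 59.1/12.9 = 4.581.

maximum a posteriori estimate = 4.504, posterior mean = 4.581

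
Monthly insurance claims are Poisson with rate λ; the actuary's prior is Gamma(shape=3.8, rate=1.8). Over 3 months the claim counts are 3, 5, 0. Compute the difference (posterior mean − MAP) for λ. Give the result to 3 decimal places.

Σ counts = 8. Posterior: Gamma(shape = 3.8+8 = 11.8, rate = 1.8+3 = 4.8).
Mode = (α−1)/β = 10.8/4.8 = 2.250.
Mean = α/β = 11.8/4.8 = 2.458.
Difference = 2.458 − 2.250 = 0.208.
Right-skewed posterior ⇒ mode < mean.

0.208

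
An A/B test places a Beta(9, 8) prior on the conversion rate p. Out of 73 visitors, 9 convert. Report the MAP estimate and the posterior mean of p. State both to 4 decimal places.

MAP estimate = 0.1932, posterior mean = 0.2000

Posterior: Beta(9+9, 8+64) = Beta(18, 72).
Mode = (18−1)/(18+72−2) = 17/88 = 0.1932.
Mean = 18/(18+72) = 18/90 = 0.2000.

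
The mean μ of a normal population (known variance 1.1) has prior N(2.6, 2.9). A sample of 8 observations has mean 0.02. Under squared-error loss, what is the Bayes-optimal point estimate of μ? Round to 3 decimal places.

0.137

Posterior for μ is Normal. Precision-weighted mean: (1/2.9·2.6 + 8/1.1·0.02) / (1/2.9 + 8/1.1) = 0.137.
A Normal posterior is symmetric, so mode = mean.
Squared-error loss ⇒ the optimal estimator is the posterior mean.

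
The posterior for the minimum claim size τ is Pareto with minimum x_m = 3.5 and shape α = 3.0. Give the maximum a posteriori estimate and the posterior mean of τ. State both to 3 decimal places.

τ_MAP = 3.500, E[τ|data] = 5.250

The Pareto density is strictly decreasing on [x_m, ∞), so the mode is x_m = 3.500.
Mean = α·x_m/(α−1) = 3.0·3.5/2.0 = 5.250.
Right-skewed posterior ⇒ mode < mean.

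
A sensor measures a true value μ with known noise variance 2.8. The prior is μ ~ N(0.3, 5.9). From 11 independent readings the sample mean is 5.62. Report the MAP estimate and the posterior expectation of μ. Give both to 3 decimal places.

μ_MAP = 5.400, E[μ|data] = 5.400

Posterior for μ is Normal. Precision-weighted mean: (1/5.9·0.3 + 11/2.8·5.62) / (1/5.9 + 11/2.8) = 5.400.
A Normal posterior is symmetric, so mode = mean.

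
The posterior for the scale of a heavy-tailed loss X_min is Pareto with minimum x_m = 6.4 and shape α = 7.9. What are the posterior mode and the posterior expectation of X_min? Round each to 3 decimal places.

The Pareto density is strictly decreasing on [x_m, ∞), so the mode is x_m = 6.400.
Mean = α·x_m/(α−1) = 7.9·6.4/6.9 = 7.328.
Mean > mode: the posterior has a right tail.

MAP = 6.400, posterior mean = 7.328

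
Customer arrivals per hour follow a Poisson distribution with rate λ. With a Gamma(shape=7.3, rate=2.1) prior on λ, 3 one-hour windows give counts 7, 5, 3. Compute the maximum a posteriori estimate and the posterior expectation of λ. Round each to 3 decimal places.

Σ counts = 15. Posterior: Gamma(shape = 7.3+15 = 22.3, rate = 2.1+3 = 5.1).
Mode = (α−1)/β = 21.3/5.1 = 4.176.
Mean = α/β = 22.3/5.1 = 4.373.
The posterior is right-skewed, so the mean exceeds the mode.

MAP: 4.176. Posterior mean: 4.373.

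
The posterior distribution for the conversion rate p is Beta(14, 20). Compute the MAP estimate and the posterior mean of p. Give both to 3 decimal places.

MAP estimate = 0.406, posterior mean = 0.412

Mode = (14−1)/(14+20−2) = 13/32 = 0.406.
Mean = 14/(14+20) = 14/34 = 0.412.
Mean > mode: the posterior has a right tail.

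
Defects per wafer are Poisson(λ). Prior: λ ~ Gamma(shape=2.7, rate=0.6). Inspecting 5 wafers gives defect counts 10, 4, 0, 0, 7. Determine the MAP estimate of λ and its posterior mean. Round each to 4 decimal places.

MAP: 4.0536. Posterior mean: 4.2321.

Σ counts = 21. Posterior: Gamma(shape = 2.7+21 = 23.7, rate = 0.6+5 = 5.6).
Mode = (α−1)/β = 22.7/5.6 = 4.0536.
Mean = α/β = 23.7/5.6 = 4.2321.
Right-skewed posterior ⇒ mode < mean.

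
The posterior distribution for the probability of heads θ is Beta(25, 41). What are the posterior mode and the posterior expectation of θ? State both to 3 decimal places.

posterior mode = 0.375, posterior expectation = 0.379

Mode = (25−1)/(25+41−2) = 24/64 = 0.375.
Mean = 25/(25+41) = 25/66 = 0.379.
Mean > mode: the posterior has a right tail.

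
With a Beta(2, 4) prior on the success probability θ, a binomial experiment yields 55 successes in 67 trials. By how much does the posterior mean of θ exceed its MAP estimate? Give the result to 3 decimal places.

Posterior: Beta(2+55, 4+12) = Beta(57, 16).
Mode = (57−1)/(57+16−2) = 56/71 = 0.789.
Mean = 57/(57+16) = 57/73 = 0.781.
Difference = 0.781 − 0.789 = -0.008.
The mean is pulled below the mode by the posterior's left skew.

-0.008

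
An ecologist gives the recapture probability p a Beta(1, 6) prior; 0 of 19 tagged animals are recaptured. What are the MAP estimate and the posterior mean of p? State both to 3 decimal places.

MAP = 0.000; posterior mean = 0.038

Posterior: Beta(1+0, 6+19) = Beta(1, 25).
Since α = 1 ≤ 1 and β > 1, the Beta density is monotone decreasing on [0,1]; the mode is at 0.
Mean = 1/(1+25) = 0.038.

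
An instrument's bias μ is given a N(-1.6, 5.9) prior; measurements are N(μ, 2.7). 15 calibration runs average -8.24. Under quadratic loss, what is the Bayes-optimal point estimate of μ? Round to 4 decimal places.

Posterior for μ is Normal. Precision-weighted mean: (1/5.9·-1.6 + 15/2.7·-8.24) / (1/5.9 + 15/2.7) = -8.0434.
A Normal posterior is symmetric, so mode = mean.
Quadratic loss ⇒ the optimal estimator is the posterior mean.

-8.0434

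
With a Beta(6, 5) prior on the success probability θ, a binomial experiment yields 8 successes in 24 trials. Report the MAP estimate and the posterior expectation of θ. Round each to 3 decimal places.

Posterior: Beta(6+8, 5+16) = Beta(14, 21).
Mode = (14−1)/(14+21−2) = 13/33 = 0.394.
Mean = 14/(14+21) = 14/35 = 0.400.
Mean > mode: the posterior has a right tail.

MAP estimate = 0.394, posterior expectation = 0.400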